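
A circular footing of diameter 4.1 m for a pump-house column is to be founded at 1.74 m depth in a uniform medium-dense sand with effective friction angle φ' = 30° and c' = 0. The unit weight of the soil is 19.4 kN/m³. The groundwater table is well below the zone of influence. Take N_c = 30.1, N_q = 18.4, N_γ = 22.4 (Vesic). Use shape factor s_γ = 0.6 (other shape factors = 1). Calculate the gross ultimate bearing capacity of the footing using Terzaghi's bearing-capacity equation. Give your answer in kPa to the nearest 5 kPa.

Overburden at base level: q = 19.4 × 1.74 = 33.756 kPa.
Surcharge term q·N_q = 33.756 × 18.4 = 621.11 kPa; self-weight term 0.5·γ·B·N_γ·s_γ = 0.5 × 19.4 × 4.1 × 22.4 × 0.6 = 534.51 kPa.
q_ult = 621.11 + 534.51 = 1155.6 kPa.

q_ult ≈ 1155 kPa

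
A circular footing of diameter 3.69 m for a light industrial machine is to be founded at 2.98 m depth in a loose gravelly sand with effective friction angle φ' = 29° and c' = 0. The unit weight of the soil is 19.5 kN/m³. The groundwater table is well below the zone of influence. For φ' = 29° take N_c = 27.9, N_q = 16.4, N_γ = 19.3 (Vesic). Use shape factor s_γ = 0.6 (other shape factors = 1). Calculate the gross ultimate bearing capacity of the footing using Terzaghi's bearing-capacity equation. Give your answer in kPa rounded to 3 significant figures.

Effective surcharge at the founding depth q = γ·D_f = 19.5 × 2.98 = 58.11 kPa.
q_ult = q·N_q + 0.5·γ·B·N_γ·s_γ
     = 58.11 × 16.4 + 0.5 × 19.5 × 3.69 × 19.3 × 0.6
     = 953 + 416.62 = 1369.6 kPa.

q_ult ≈ 1370 kPa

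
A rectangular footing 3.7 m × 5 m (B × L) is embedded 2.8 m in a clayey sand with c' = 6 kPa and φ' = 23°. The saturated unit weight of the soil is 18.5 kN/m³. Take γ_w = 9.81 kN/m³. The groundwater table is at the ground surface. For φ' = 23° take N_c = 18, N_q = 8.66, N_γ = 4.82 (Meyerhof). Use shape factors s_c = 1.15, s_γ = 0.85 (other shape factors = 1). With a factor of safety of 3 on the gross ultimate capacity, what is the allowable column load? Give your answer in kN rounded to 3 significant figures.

P_all ≈ 2470 kN

Water table at ground surface, so effective unit weight γ' = 18.5 − 9.81 = 8.69 kN/m³ is used throughout; overburden q = 8.69 × 2.8 = 24.332 kPa; the same γ' applies in the ½γBN_γ term.
Cohesion term c·N_c·s_c = 6 × 18 × 1.15 = 124.2 kPa; surcharge term q·N_q = 24.332 × 8.66 = 210.72 kPa; self-weight term 0.5·γ·B·N_γ·s_γ = 0.5 × 8.69 × 3.7 × 4.82 × 0.85 = 65.865 kPa.
q_ult = 124.2 + 210.72 + 65.865 = 400.78 kPa.
Gross allowable pressure q_all = 400.78 / 3 = 133.59 kPa.
Footing area = 18.5 m², so allowable column load = 133.59 × 18.5 = 2471.5 kN.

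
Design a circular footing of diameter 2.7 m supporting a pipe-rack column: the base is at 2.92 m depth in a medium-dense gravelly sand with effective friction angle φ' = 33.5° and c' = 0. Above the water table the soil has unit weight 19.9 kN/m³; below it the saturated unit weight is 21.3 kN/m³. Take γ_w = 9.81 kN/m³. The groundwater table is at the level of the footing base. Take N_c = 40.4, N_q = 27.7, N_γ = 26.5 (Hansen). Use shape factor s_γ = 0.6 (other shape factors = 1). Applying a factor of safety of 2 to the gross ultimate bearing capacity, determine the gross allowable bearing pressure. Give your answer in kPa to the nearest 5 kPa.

q = γ·D_f = 19.9 × 2.92 = 58.108 kPa.
For the ½γBN_γ term take γ' = 21.3 − 9.81 = 11.49 kN/m³ (soil below base is submerged).
q·N_q = 58.108 × 27.7 = 1609.6 kPa
0.5·γ·B·N_γ·s_γ = 0.5 × 11.49 × 2.7 × 26.5 × 0.6 = 246.63 kPa
q_ult = 1609.6 + 246.63 = 1856.2 kPa.
q_all = q_ult / FS = 1856.2 / 2 = 928.11 kPa.

q_all ≈ 930 kPa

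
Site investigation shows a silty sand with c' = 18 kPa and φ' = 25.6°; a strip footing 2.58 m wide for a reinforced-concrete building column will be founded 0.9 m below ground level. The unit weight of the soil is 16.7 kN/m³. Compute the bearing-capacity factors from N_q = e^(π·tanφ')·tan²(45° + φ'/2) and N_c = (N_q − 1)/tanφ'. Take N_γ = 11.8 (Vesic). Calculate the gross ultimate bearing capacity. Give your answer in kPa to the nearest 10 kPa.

q_ult ≈ 810 kPa

tan25.6° = 0.4791, so N_q = e^(π×0.4791)·tan²(57.8°) = 4.505 × 2.522 = 11.36.
N_c = (11.36 − 1)/tan25.6° = 21.62.
q = γ·D_f = 16.7 × 0.9 = 15.03 kPa.
c·N_c = 18 × 21.623 = 389.22 kPa
q·N_q = 15.03 × 11.36 = 170.74 kPa
0.5·γ·B·N_γ = 0.5 × 16.7 × 2.58 × 11.8 = 254.21 kPa
q_ult = 389.22 + 170.74 + 254.21 = 814.17 kPa.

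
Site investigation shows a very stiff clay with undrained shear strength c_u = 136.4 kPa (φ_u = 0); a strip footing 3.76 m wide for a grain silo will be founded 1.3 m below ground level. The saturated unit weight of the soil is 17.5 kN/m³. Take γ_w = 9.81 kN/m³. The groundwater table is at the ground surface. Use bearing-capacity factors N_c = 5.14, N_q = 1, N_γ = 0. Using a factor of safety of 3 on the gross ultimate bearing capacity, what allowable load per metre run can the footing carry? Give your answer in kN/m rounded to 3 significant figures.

≈ 891 kN/m

γ' = 17.5 − 9.81 = 7.69 kN/m³ (submerged throughout). q = 7.69 × 1.3 = 9.997 kPa.
c·N_c = 136.4 × 5.14 = 701.1 kPa
q·N_q = 9.997 × 1 = 9.997 kPa
q_ult = 701.1 + 9.997 = 711.09 kPa.
Gross allowable pressure q_all = 711.09 / 3 = 237.03 kPa.
Allowable wall load = q_all × B = 237.03 × 3.76 = 891.24 kN per metre run.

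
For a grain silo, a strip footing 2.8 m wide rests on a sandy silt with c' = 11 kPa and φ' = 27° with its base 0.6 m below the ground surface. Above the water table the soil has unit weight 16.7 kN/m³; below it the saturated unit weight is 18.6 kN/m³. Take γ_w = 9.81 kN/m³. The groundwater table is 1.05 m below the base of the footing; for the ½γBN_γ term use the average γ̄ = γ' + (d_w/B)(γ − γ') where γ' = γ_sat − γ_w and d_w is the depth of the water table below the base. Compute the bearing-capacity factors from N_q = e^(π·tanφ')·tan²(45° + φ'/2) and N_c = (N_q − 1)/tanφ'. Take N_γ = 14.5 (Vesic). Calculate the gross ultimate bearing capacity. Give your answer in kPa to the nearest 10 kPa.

tan27° = 0.5095, so N_q = e^(π×0.5095)·tan²(58.5°) = 4.957 × 2.663 = 13.2.
N_c = (13.2 − 1)/tan27° = 23.94.
Effective surcharge at the founding depth q = γ·D_f = 16.7 × 0.6 = 10.02 kPa.
With d_w = 1.05 m < B, γ̄ = 8.79 + (1.05/2.8) × (16.7 − 8.79) = 11.756 kN/m³.
q_ult = c·N_c + q·N_q + 0.5·γ·B·N_γ
     = 11 × 23.942 + 10.02 × 13.199 + 0.5 × 11.756 × 2.8 × 14.5
     = 263.36 + 132.26 + 238.65 = 634.27 kPa.

q_ult ≈ 630 kPa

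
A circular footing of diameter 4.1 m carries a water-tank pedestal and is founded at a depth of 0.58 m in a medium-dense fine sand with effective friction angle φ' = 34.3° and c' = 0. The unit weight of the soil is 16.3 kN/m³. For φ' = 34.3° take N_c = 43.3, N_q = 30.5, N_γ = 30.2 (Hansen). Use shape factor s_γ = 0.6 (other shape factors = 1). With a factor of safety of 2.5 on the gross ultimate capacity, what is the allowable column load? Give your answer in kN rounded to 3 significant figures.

Overburden at base level: q = 16.3 × 0.58 = 9.454 kPa.
Surcharge term q·N_q = 9.454 × 30.5 = 288.35 kPa; self-weight term 0.5·γ·B·N_γ·s_γ = 0.5 × 16.3 × 4.1 × 30.2 × 0.6 = 605.48 kPa.
q_ult = 288.35 + 605.48 = 893.83 kPa.
Gross allowable pressure q_all = 893.83 / 2.5 = 357.53 kPa.
Footing area = 13.2025 m², so allowable column load = 357.53 × 13.2025 = 4720.3 kN.

P_all ≈ 4720 kN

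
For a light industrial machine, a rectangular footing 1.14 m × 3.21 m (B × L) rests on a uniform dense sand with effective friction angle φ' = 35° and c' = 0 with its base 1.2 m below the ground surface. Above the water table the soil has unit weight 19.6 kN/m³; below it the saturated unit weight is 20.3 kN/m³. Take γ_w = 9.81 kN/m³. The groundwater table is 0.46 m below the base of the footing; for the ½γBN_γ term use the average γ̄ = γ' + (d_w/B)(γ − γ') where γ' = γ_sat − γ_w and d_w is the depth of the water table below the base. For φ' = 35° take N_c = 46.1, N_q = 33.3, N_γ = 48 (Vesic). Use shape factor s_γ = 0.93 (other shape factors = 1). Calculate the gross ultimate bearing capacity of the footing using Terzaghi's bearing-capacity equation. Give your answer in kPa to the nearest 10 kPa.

q_ult ≈ 1140 kPa

q = γ·D_f = 19.6 × 1.2 = 23.52 kPa.
γ' = 10.49 kN/m³; averaging over the depth B below the base, γ̄ = γ' + (d_w/B)(γ − γ') = 14.166 kN/m³.
q·N_q = 23.52 × 33.3 = 783.22 kPa
0.5·γ·B·N_γ·s_γ = 0.5 × 14.166 × 1.14 × 48 × 0.93 = 360.45 kPa
q_ult = 783.22 + 360.45 = 1143.7 kPa.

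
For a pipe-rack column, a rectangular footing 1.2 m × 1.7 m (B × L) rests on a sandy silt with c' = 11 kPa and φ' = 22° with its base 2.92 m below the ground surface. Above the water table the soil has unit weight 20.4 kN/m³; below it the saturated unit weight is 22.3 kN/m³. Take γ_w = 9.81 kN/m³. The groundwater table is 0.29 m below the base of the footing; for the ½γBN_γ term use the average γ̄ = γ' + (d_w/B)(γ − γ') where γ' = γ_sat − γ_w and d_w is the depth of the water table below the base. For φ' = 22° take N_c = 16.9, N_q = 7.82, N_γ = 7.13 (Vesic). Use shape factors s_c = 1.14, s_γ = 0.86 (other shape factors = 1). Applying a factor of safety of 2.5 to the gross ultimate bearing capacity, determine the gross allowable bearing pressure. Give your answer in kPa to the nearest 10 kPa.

q_all ≈ 290 kPa

Overburden at base level: q = 20.4 × 2.92 = 59.568 kPa.
The water table is 0.29 m below the base (< B = 1.2 m), so the ½γBN_γ term uses γ̄ = γ' + (d_w/B)(γ − γ') = 12.49 + (0.29/1.2)(20.4 − 12.49) = 14.402 kN/m³.
Cohesion term c·N_c·s_c = 11 × 16.9 × 1.14 = 211.93 kPa; surcharge term q·N_q = 59.568 × 7.82 = 465.82 kPa; self-weight term 0.5·γ·B·N_γ·s_γ = 0.5 × 14.402 × 1.2 × 7.13 × 0.86 = 52.985 kPa.
q_ult = 211.93 + 465.82 + 52.985 = 730.73 kPa.
q_all = q_ult / FS = 730.73 / 2.5 = 292.29 kPa.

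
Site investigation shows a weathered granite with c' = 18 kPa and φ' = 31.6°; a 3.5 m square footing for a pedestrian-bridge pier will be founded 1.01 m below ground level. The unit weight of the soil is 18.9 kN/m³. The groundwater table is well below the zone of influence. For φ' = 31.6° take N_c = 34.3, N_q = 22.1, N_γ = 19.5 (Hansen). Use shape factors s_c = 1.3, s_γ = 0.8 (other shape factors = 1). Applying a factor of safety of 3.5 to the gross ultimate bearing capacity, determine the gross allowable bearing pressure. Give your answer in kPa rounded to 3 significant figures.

Effective surcharge at the founding depth q = γ·D_f = 18.9 × 1.01 = 19.089 kPa.
q_ult = c·N_c·s_c + q·N_q + 0.5·γ·B·N_γ·s_γ
     = 18 × 34.3 × 1.3 + 19.089 × 22.1 + 0.5 × 18.9 × 3.5 × 19.5 × 0.8
     = 802.62 + 421.87 + 515.97 = 1740.5 kPa.
q_all = q_ult / FS = 1740.5 / 3.5 = 497.27 kPa.

q_all ≈ 497 kPa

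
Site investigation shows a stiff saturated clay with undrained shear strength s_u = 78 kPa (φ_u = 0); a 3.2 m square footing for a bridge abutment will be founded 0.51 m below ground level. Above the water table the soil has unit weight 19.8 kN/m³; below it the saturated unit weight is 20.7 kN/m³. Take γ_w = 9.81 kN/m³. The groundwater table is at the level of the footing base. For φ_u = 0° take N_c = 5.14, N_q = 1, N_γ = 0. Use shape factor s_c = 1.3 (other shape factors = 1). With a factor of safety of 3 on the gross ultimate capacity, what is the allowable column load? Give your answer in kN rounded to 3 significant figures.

P_all ≈ 1810 kN

q = γ·D_f = 19.8 × 0.51 = 10.098 kPa.
c·N_c·s_c = 78 × 5.14 × 1.3 = 521.2 kPa
q·N_q = 10.098 × 1 = 10.098 kPa
q_ult = 521.2 + 10.098 = 531.29 kPa.
Gross allowable pressure q_all = 531.29 / 3 = 177.1 kPa.
Footing area = 10.24 m², so allowable column load = 177.1 × 10.24 = 1813.5 kN.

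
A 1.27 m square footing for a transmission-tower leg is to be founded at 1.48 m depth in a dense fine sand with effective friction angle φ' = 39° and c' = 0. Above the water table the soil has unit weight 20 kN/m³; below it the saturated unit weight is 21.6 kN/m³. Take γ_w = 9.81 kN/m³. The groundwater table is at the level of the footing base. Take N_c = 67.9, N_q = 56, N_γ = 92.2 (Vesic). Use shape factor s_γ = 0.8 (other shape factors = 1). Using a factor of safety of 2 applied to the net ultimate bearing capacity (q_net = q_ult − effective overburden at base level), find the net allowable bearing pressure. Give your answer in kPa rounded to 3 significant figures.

q_all(net) ≈ 1090 kPa

Overburden at base level: q = 20 × 1.48 = 29.6 kPa.
Below the base the soil is submerged, so the ½γBN_γ term uses γ' = 21.6 − 9.81 = 11.79 kN/m³.
Surcharge term q·N_q = 29.6 × 56 = 1657.6 kPa; self-weight term 0.5·γ·B·N_γ·s_γ = 0.5 × 11.79 × 1.27 × 92.2 × 0.8 = 552.22 kPa.
q_ult = 1657.6 + 552.22 = 2209.8 kPa.
Net ultimate: q_net = 2209.8 − 29.6 = 2180.2 kPa.
q_all(net) = 2180.2 / 2 = 1090.1 kPa.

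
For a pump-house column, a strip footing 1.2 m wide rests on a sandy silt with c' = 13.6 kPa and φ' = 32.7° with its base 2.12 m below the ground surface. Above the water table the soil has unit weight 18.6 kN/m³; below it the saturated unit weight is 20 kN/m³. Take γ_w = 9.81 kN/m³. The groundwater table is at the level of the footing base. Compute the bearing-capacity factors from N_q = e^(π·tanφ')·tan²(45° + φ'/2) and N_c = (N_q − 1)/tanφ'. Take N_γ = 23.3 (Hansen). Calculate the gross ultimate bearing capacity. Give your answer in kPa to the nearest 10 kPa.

tan32.7° = 0.642, so N_q = e^(π×0.642)·tan²(61.35°) = 7.515 × 3.35 = 25.18.
N_c = (25.18 − 1)/tan32.7° = 37.66.
Overburden at base level: q = 18.6 × 2.12 = 39.432 kPa.
Below the base the soil is submerged, so the ½γBN_γ term uses γ' = 20 − 9.81 = 10.19 kN/m³.
Cohesion term c·N_c = 13.6 × 37.657 = 512.13 kPa; surcharge term q·N_q = 39.432 × 25.175 = 992.71 kPa; self-weight term 0.5·γ·B·N_γ = 0.5 × 10.19 × 1.2 × 23.3 = 142.46 kPa.
q_ult = 512.13 + 992.71 + 142.46 = 1647.3 kPa.

q_ult ≈ 1650 kPa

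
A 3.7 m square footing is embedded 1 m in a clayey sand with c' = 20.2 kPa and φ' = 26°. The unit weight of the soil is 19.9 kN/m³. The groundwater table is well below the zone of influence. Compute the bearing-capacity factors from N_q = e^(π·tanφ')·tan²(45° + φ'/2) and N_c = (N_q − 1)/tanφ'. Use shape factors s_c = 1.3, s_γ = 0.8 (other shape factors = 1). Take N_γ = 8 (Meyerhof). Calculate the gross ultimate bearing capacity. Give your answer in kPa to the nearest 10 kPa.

tan26° = 0.4877, so N_q = e^(π×0.4877)·tan²(58°) = 4.629 × 2.561 = 11.85.
N_c = (11.85 − 1)/tan26° = 22.25.
Overburden at base level: q = 19.9 × 1 = 19.9 kPa.
Cohesion term c·N_c·s_c = 20.2 × 22.254 × 1.3 = 584.4 kPa; surcharge term q·N_q = 19.9 × 11.854 = 235.9 kPa; self-weight term 0.5·γ·B·N_γ·s_γ = 0.5 × 19.9 × 3.7 × 8 × 0.8 = 235.62 kPa.
q_ult = 584.4 + 235.9 + 235.62 = 1055.9 kPa.

q_ult ≈ 1060 kPa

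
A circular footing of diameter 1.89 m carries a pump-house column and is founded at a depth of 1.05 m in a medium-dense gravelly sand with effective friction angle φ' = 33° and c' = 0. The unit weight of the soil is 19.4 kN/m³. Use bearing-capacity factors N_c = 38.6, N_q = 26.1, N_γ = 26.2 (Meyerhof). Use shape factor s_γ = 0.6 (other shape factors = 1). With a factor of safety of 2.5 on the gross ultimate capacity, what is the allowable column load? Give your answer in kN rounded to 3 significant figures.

q = γ·D_f = 19.4 × 1.05 = 20.37 kPa.
q·N_q = 20.37 × 26.1 = 531.66 kPa
0.5·γ·B·N_γ·s_γ = 0.5 × 19.4 × 1.89 × 26.2 × 0.6 = 288.19 kPa
q_ult = 531.66 + 288.19 = 819.85 kPa.
Gross allowable pressure q_all = 819.85 / 2.5 = 327.94 kPa.
Footing area = 2.8055 m², so allowable column load = 327.94 × 2.8055 = 920.04 kN.

P_all ≈ 920 kN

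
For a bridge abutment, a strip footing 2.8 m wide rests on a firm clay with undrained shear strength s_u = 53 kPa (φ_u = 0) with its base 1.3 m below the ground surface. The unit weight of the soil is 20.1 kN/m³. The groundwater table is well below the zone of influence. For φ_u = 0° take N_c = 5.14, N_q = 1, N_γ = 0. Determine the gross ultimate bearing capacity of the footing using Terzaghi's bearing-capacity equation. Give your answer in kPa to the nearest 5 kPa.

q_ult ≈ 300 kPa

q = γ·D_f = 20.1 × 1.3 = 26.13 kPa.
c·N_c = 53 × 5.14 = 272.42 kPa
q·N_q = 26.13 × 1 = 26.13 kPa
q_ult = 272.42 + 26.13 = 298.55 kPa.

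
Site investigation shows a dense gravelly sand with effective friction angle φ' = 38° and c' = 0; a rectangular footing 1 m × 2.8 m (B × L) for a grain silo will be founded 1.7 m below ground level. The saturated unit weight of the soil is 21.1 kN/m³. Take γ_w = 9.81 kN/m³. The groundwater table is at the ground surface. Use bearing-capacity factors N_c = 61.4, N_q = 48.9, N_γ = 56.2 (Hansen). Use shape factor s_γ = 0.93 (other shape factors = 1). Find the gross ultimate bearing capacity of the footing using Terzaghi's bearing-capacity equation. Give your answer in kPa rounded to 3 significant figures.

γ' = 21.1 − 9.81 = 11.29 kN/m³ (submerged throughout). q = 11.29 × 1.7 = 19.193 kPa; the same γ' applies in the ½γBN_γ term.
q·N_q = 19.193 × 48.9 = 938.54 kPa
0.5·γ·B·N_γ·s_γ = 0.5 × 11.29 × 1 × 56.2 × 0.93 = 295.04 kPa
q_ult = 938.54 + 295.04 = 1233.6 kPa.

q_ult ≈ 1230 kPa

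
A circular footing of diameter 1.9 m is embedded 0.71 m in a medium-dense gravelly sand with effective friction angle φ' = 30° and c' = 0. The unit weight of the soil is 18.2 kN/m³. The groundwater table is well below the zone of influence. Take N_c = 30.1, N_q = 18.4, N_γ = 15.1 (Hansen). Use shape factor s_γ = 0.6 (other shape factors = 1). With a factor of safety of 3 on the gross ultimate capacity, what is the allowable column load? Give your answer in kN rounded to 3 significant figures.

P_all ≈ 373 kN

q = γ·D_f = 18.2 × 0.71 = 12.922 kPa.
q·N_q = 12.922 × 18.4 = 237.76 kPa
0.5·γ·B·N_γ·s_γ = 0.5 × 18.2 × 1.9 × 15.1 × 0.6 = 156.65 kPa
q_ult = 237.76 + 156.65 = 394.41 kPa.
Gross allowable pressure q_all = 394.41 / 3 = 131.47 kPa.
Footing area = 2.8353 m², so allowable column load = 131.47 × 2.8353 = 372.76 kN.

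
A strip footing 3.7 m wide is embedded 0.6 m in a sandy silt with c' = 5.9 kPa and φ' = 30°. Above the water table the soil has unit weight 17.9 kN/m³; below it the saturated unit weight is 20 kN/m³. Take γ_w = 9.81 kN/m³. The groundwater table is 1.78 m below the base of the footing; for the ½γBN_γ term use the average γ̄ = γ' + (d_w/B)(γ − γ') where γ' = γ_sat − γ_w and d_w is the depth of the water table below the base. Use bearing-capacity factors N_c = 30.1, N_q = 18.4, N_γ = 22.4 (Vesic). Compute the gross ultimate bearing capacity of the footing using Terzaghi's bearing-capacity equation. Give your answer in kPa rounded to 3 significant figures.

q_ult ≈ 951 kPa

q = γ·D_f = 17.9 × 0.6 = 10.74 kPa.
γ' = 10.19 kN/m³; averaging over the depth B below the base, γ̄ = γ' + (d_w/B)(γ − γ') = 13.899 kN/m³.
c·N_c = 5.9 × 30.1 = 177.59 kPa
q·N_q = 10.74 × 18.4 = 197.62 kPa
0.5·γ·B·N_γ = 0.5 × 13.899 × 3.7 × 22.4 = 575.98 kPa
q_ult = 177.59 + 197.62 + 575.98 = 951.19 kPa.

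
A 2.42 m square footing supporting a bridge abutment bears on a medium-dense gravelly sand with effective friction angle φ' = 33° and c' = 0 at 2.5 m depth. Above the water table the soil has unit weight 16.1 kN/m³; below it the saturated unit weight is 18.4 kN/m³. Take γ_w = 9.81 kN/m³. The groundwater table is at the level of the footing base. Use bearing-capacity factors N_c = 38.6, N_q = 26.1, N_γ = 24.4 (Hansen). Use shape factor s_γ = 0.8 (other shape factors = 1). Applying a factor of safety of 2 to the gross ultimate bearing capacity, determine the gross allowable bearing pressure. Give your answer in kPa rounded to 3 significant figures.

q = γ·D_f = 16.1 × 2.5 = 40.25 kPa.
For the ½γBN_γ term take γ' = 18.4 − 9.81 = 8.59 kN/m³ (soil below base is submerged).
q·N_q = 40.25 × 26.1 = 1050.5 kPa
0.5·γ·B·N_γ·s_γ = 0.5 × 8.59 × 2.42 × 24.4 × 0.8 = 202.89 kPa
q_ult = 1050.5 + 202.89 = 1253.4 kPa.
q_all = q_ult / FS = 1253.4 / 2 = 626.71 kPa.

q_all ≈ 627 kPa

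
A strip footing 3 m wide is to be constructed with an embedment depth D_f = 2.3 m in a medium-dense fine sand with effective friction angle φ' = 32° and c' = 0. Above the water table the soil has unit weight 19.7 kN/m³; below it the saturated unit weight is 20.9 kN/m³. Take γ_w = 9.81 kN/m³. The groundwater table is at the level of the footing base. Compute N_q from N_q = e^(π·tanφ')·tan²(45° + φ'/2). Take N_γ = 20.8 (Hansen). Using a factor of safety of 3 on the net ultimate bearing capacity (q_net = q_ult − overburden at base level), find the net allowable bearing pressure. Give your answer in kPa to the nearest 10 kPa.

q_all(net) ≈ 450 kPa

N_q = e^(π·tan32°)·tan²(61°) = 23.18.
Overburden at base level: q = 19.7 × 2.3 = 45.31 kPa.
Below the base the soil is submerged, so the ½γBN_γ term uses γ' = 20.9 − 9.81 = 11.09 kN/m³.
Surcharge term q·N_q = 45.31 × 23.177 = 1050.1 kPa; self-weight term 0.5·γ·B·N_γ = 0.5 × 11.09 × 3 × 20.8 = 346.01 kPa.
q_ult = 1050.1 + 346.01 = 1396.1 kPa.
q_net = 1396.1 − 45.31 = 1350.8 kPa.
q_all(net) = 1350.8 / 3 = 450.28 kPa.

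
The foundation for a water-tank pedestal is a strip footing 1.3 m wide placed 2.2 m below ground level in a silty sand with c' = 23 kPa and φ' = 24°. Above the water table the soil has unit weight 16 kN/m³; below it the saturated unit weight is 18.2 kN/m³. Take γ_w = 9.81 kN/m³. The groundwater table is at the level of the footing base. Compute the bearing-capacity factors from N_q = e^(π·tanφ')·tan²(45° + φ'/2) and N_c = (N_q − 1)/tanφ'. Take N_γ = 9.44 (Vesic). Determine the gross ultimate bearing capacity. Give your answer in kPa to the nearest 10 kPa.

q_ult ≈ 830 kPa

tan24° = 0.4452, so N_q = e^(π×0.4452)·tan²(57°) = 4.05 × 2.371 = 9.6.
N_c = (9.6 − 1)/tan24° = 19.32.
q = γ·D_f = 16 × 2.2 = 35.2 kPa.
For the ½γBN_γ term take γ' = 18.2 − 9.81 = 8.39 kN/m³ (soil below base is submerged).
c·N_c = 23 × 19.324 = 444.44 kPa
q·N_q = 35.2 × 9.6034 = 338.04 kPa
0.5·γ·B·N_γ = 0.5 × 8.39 × 1.3 × 9.44 = 51.481 kPa
q_ult = 444.44 + 338.04 + 51.481 = 833.96 kPa.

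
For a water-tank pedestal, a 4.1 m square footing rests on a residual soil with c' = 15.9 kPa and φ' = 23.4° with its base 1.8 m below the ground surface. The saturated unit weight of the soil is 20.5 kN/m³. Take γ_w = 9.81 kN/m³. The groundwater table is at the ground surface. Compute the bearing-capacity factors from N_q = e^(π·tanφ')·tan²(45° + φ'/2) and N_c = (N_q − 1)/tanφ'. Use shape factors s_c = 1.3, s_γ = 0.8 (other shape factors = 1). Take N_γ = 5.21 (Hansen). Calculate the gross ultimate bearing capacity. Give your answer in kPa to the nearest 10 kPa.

tan23.4° = 0.4327, so N_q = e^(π×0.4327)·tan²(56.7°) = 3.894 × 2.318 = 9.03.
N_c = (9.03 − 1)/tan23.4° = 18.54.
Water table at ground surface, so effective unit weight γ' = 20.5 − 9.81 = 10.69 kN/m³ is used throughout; overburden q = 10.69 × 1.8 = 19.242 kPa; the same γ' applies in the ½γBN_γ term.
Cohesion term c·N_c·s_c = 15.9 × 18.545 × 1.3 = 383.32 kPa; surcharge term q·N_q = 19.242 × 9.0251 = 173.66 kPa; self-weight term 0.5·γ·B·N_γ·s_γ = 0.5 × 10.69 × 4.1 × 5.21 × 0.8 = 91.34 kPa.
q_ult = 383.32 + 173.66 + 91.34 = 648.32 kPa.

q_ult ≈ 650 kPa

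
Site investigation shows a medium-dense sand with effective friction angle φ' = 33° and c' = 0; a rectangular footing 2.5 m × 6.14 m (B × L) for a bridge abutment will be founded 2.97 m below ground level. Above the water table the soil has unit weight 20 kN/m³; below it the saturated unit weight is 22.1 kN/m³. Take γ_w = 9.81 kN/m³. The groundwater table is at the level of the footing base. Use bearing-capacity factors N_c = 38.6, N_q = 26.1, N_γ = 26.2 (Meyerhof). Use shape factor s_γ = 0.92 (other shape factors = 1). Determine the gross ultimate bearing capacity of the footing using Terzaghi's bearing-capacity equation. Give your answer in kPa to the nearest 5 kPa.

q_ult ≈ 1920 kPa

Overburden at base level: q = 20 × 2.97 = 59.4 kPa.
Below the base the soil is submerged, so the ½γBN_γ term uses γ' = 22.1 − 9.81 = 12.29 kN/m³.
Surcharge term q·N_q = 59.4 × 26.1 = 1550.3 kPa; self-weight term 0.5·γ·B·N_γ·s_γ = 0.5 × 12.29 × 2.5 × 26.2 × 0.92 = 370.3 kPa.
q_ult = 1550.3 + 370.3 = 1920.6 kPa.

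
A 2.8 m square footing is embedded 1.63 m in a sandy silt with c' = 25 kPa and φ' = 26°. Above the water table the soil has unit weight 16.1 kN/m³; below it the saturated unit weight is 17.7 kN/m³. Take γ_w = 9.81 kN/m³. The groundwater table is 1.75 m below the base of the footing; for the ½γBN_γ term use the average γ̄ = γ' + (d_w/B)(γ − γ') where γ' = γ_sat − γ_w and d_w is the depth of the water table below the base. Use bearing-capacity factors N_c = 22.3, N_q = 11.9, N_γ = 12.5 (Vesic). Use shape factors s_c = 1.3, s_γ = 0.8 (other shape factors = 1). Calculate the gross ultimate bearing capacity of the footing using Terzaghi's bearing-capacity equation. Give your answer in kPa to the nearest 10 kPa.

q_ult ≈ 1220 kPa

Effective surcharge at the founding depth q = γ·D_f = 16.1 × 1.63 = 26.243 kPa.
With d_w = 1.75 m < B, γ̄ = 7.89 + (1.75/2.8) × (16.1 − 7.89) = 13.021 kN/m³.
q_ult = c·N_c·s_c + q·N_q + 0.5·γ·B·N_γ·s_γ
     = 25 × 22.3 × 1.3 + 26.243 × 11.9 + 0.5 × 13.021 × 2.8 × 12.5 × 0.8
     = 724.75 + 312.29 + 182.3 = 1219.3 kPa.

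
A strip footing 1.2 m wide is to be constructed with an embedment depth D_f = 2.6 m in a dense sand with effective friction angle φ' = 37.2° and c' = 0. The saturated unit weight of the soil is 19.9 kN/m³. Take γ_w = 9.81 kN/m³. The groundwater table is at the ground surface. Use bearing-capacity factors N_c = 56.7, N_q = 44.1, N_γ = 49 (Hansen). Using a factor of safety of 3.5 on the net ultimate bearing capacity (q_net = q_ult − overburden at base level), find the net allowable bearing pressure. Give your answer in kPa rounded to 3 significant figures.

q_all(net) ≈ 408 kPa

Water table at ground surface, so effective unit weight γ' = 19.9 − 9.81 = 10.09 kN/m³ is used throughout; overburden q = 10.09 × 2.6 = 26.234 kPa; the same γ' applies in the ½γBN_γ term.
Surcharge term q·N_q = 26.234 × 44.1 = 1156.9 kPa; self-weight term 0.5·γ·B·N_γ = 0.5 × 10.09 × 1.2 × 49 = 296.65 kPa.
q_ult = 1156.9 + 296.65 = 1453.6 kPa.
q_net = 1453.6 − 26.234 = 1427.3 kPa.
q_all(net) = 1427.3 / 3.5 = 407.81 kPa.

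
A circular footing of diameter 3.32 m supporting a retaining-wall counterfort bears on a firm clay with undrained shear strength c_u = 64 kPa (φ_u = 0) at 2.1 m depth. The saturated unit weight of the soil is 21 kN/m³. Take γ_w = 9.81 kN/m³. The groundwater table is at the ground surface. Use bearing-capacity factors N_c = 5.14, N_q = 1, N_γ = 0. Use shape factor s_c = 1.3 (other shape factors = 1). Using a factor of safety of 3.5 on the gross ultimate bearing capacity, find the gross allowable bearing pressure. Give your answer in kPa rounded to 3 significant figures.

q_all ≈ 129 kPa

With the water table at the surface the whole profile is submerged: γ' = 21 − 9.81 = 11.19 kN/m³, so q = γ'·D_f = 23.499 kPa.
q_ult = c·N_c·s_c + q·N_q
     = 64 × 5.14 × 1.3 + 23.499 × 1
     = 427.65 + 23.499 = 451.15 kPa.
q_all = 451.15 / 3.5 = 128.9 kPa.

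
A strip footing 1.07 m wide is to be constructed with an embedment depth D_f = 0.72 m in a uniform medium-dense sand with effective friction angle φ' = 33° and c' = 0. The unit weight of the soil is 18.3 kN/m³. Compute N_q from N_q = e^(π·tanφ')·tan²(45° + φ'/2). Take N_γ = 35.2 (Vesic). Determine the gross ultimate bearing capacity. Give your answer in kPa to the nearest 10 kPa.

tan33° = 0.6494, so N_q = e^(π×0.6494)·tan²(61.5°) = 7.692 × 3.392 = 26.09.
Overburden at base level: q = 18.3 × 0.72 = 13.176 kPa.
Surcharge term q·N_q = 13.176 × 26.092 = 343.79 kPa; self-weight term 0.5·γ·B·N_γ = 0.5 × 18.3 × 1.07 × 35.2 = 344.63 kPa.
q_ult = 343.79 + 344.63 = 688.41 kPa.

q_ult ≈ 690 kPa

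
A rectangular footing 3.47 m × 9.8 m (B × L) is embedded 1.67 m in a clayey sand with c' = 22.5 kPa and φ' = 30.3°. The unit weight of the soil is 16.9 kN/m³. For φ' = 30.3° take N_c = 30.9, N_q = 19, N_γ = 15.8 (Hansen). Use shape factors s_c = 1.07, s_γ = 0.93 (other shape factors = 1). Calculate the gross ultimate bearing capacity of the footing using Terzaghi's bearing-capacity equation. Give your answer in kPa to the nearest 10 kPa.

Effective surcharge at the founding depth q = γ·D_f = 16.9 × 1.67 = 28.223 kPa.
q_ult = c·N_c·s_c + q·N_q + 0.5·γ·B·N_γ·s_γ
     = 22.5 × 30.9 × 1.07 + 28.223 × 19 + 0.5 × 16.9 × 3.47 × 15.8 × 0.93
     = 743.92 + 536.24 + 430.85 = 1711 kPa.

q_ult ≈ 1710 kPa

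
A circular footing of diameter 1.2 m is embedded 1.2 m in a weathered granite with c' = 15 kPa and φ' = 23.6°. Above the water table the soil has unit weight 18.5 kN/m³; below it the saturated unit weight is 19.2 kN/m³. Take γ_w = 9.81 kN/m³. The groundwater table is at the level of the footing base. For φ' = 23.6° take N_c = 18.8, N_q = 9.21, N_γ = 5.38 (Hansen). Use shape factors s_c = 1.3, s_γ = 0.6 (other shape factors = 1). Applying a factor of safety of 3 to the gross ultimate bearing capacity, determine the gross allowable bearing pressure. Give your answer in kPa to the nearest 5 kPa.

q = γ·D_f = 18.5 × 1.2 = 22.2 kPa.
For the ½γBN_γ term take γ' = 19.2 − 9.81 = 9.39 kN/m³ (soil below base is submerged).
c·N_c·s_c = 15 × 18.8 × 1.3 = 366.6 kPa
q·N_q = 22.2 × 9.21 = 204.46 kPa
0.5·γ·B·N_γ·s_γ = 0.5 × 9.39 × 1.2 × 5.38 × 0.6 = 18.187 kPa
q_ult = 366.6 + 204.46 + 18.187 = 589.25 kPa.
q_all = q_ult / FS = 589.25 / 3 = 196.42 kPa.

q_all ≈ 195 kPa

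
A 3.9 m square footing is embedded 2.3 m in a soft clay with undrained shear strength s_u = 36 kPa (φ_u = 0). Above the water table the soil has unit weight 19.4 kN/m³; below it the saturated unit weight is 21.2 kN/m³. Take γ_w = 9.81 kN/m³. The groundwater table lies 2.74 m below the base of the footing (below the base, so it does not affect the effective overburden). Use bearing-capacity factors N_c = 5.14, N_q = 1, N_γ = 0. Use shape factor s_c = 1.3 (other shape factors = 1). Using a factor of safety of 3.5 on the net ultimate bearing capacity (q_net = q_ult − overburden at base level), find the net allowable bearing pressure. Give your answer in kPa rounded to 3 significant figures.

Overburden at base level: q = 19.4 × 2.3 = 44.62 kPa.
Cohesion term c·N_c·s_c = 36 × 5.14 × 1.3 = 240.55 kPa; surcharge term q·N_q = 44.62 × 1 = 44.62 kPa.
q_ult = 240.55 + 44.62 = 285.17 kPa.
q_net = 285.17 − 44.62 = 240.55 kPa.
q_all(net) = 240.55 / 3.5 = 68.729 kPa.

q_all(net) ≈ 68.7 kPa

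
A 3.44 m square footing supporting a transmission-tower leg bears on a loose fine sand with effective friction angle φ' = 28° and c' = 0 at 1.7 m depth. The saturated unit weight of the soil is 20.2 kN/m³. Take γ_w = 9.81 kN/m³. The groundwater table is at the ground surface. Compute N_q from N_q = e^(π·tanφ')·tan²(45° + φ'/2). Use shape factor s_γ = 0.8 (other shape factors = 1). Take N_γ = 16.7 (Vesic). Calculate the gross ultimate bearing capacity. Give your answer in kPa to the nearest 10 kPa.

q_ult ≈ 500 kPa

tan28° = 0.5317, so N_q = e^(π×0.5317)·tan²(59°) = 5.314 × 2.77 = 14.72.
γ' = 20.2 − 9.81 = 10.39 kN/m³ (submerged throughout). q = 10.39 × 1.7 = 17.663 kPa; the same γ' applies in the ½γBN_γ term.
q·N_q = 17.663 × 14.72 = 260 kPa
0.5·γ·B·N_γ·s_γ = 0.5 × 10.39 × 3.44 × 16.7 × 0.8 = 238.75 kPa
q_ult = 260 + 238.75 = 498.75 kPa.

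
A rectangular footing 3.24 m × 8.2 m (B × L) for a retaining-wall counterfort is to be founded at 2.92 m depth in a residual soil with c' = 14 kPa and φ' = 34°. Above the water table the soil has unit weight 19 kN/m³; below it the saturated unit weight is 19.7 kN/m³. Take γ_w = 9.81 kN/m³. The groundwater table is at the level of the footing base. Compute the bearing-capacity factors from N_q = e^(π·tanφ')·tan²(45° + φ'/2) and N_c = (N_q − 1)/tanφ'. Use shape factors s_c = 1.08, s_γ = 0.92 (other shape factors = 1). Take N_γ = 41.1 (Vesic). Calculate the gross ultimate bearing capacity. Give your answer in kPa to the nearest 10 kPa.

q_ult ≈ 2880 kPa

tan34° = 0.6745, so N_q = e^(π×0.6745)·tan²(62°) = 8.323 × 3.537 = 29.44.
N_c = (29.44 − 1)/tan34° = 42.16.
Overburden at base level: q = 19 × 2.92 = 55.48 kPa.
Below the base the soil is submerged, so the ½γBN_γ term uses γ' = 19.7 − 9.81 = 9.89 kN/m³.
Cohesion term c·N_c·s_c = 14 × 42.164 × 1.08 = 637.52 kPa; surcharge term q·N_q = 55.48 × 29.44 = 1633.3 kPa; self-weight term 0.5·γ·B·N_γ·s_γ = 0.5 × 9.89 × 3.24 × 41.1 × 0.92 = 605.82 kPa.
q_ult = 637.52 + 1633.3 + 605.82 = 2876.7 kPa.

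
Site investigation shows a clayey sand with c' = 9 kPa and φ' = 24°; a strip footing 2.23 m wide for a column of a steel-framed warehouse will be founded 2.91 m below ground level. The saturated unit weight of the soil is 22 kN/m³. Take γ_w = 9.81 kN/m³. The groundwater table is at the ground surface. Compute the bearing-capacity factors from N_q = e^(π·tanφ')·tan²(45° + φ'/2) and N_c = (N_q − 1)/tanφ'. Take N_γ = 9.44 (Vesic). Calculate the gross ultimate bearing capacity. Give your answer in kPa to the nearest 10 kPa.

q_ult ≈ 640 kPa

tan24° = 0.4452, so N_q = e^(π×0.4452)·tan²(57°) = 4.05 × 2.371 = 9.6.
N_c = (9.6 − 1)/tan24° = 19.32.
With the water table at the surface the whole profile is submerged: γ' = 22 − 9.81 = 12.19 kN/m³, so q = γ'·D_f = 35.473 kPa; the same γ' applies in the ½γBN_γ term.
q_ult = c·N_c + q·N_q + 0.5·γ·B·N_γ
     = 9 × 19.324 + 35.473 × 9.6034 + 0.5 × 12.19 × 2.23 × 9.44
     = 173.91 + 340.66 + 128.31 = 642.88 kPa.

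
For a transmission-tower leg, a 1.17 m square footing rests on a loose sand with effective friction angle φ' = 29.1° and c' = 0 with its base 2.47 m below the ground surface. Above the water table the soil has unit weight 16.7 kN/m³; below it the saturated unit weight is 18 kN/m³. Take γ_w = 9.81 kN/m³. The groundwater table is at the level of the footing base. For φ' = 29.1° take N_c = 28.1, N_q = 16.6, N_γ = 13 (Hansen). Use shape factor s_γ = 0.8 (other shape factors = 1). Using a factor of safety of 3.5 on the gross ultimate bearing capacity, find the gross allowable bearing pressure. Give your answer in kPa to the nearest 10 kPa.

q = γ·D_f = 16.7 × 2.47 = 41.249 kPa.
For the ½γBN_γ term take γ' = 18 − 9.81 = 8.19 kN/m³ (soil below base is submerged).
q·N_q = 41.249 × 16.6 = 684.73 kPa
0.5·γ·B·N_γ·s_γ = 0.5 × 8.19 × 1.17 × 13 × 0.8 = 49.828 kPa
q_ult = 684.73 + 49.828 = 734.56 kPa.
q_all = 734.56 / 3.5 = 209.87 kPa.

q_all ≈ 210 kPa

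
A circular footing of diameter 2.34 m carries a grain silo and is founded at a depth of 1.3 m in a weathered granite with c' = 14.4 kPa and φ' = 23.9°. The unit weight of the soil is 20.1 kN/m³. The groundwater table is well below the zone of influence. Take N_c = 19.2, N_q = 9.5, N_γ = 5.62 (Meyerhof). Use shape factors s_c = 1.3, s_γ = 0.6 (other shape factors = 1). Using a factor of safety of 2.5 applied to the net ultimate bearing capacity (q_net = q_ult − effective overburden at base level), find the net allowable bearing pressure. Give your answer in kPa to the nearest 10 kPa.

Overburden at base level: q = 20.1 × 1.3 = 26.13 kPa.
Cohesion term c·N_c·s_c = 14.4 × 19.2 × 1.3 = 359.42 kPa; surcharge term q·N_q = 26.13 × 9.5 = 248.24 kPa; self-weight term 0.5·γ·B·N_γ·s_γ = 0.5 × 20.1 × 2.34 × 5.62 × 0.6 = 79.299 kPa.
q_ult = 359.42 + 248.24 + 79.299 = 686.96 kPa.
Net ultimate: q_net = 686.96 − 26.13 = 660.83 kPa.
q_all(net) = 660.83 / 2.5 = 264.33 kPa.

q_all(net) ≈ 260 kPa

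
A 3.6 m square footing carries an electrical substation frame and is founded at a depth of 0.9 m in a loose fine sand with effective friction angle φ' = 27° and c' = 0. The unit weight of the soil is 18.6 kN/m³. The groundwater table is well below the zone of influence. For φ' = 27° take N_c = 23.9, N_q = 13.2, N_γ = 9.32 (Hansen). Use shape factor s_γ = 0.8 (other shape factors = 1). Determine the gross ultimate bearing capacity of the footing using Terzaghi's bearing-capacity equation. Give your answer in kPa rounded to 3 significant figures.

q = γ·D_f = 18.6 × 0.9 = 16.74 kPa.
q·N_q = 16.74 × 13.2 = 220.97 kPa
0.5·γ·B·N_γ·s_γ = 0.5 × 18.6 × 3.6 × 9.32 × 0.8 = 249.63 kPa
q_ult = 220.97 + 249.63 = 470.59 kPa.

q_ult ≈ 471 kPa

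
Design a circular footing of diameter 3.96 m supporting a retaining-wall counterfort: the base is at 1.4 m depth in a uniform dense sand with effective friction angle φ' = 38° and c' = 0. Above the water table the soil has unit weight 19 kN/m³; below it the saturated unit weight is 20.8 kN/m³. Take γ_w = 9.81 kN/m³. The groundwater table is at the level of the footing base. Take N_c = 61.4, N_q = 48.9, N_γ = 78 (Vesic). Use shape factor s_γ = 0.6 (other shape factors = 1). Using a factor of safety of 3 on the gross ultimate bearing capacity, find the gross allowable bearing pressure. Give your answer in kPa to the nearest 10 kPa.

q_all ≈ 770 kPa

Effective surcharge at the founding depth q = γ·D_f = 19 × 1.4 = 26.6 kPa.
The water table coincides with the base, so in the self-weight term γ → γ' = 10.99 kN/m³.
q_ult = q·N_q + 0.5·γ·B·N_γ·s_γ
     = 26.6 × 48.9 + 0.5 × 10.99 × 3.96 × 78 × 0.6
     = 1300.7 + 1018.4 = 2319.1 kPa.
q_all = 2319.1 / 3 = 773.04 kPa.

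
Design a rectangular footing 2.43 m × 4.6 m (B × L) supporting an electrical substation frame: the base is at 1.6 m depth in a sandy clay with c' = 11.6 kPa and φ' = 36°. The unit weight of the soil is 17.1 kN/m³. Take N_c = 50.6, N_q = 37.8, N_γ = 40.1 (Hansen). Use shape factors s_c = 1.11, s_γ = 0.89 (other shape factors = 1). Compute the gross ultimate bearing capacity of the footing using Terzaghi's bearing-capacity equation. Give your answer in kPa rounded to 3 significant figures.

Effective surcharge at the founding depth q = γ·D_f = 17.1 × 1.6 = 27.36 kPa.
q_ult = c·N_c·s_c + q·N_q + 0.5·γ·B·N_γ·s_γ
     = 11.6 × 50.6 × 1.11 + 27.36 × 37.8 + 0.5 × 17.1 × 2.43 × 40.1 × 0.89
     = 651.53 + 1034.2 + 741.49 = 2427.2 kPa.

q_ult ≈ 2430 kPa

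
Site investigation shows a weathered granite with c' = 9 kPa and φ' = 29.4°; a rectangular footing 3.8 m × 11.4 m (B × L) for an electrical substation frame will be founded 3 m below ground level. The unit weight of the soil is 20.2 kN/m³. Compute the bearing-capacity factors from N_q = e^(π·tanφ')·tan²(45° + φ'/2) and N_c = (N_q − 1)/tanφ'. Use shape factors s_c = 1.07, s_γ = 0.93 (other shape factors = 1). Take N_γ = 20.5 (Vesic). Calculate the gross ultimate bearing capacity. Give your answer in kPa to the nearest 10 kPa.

q_ult ≈ 2050 kPa

tan29.4° = 0.5635, so N_q = e^(π×0.5635)·tan²(59.7°) = 5.872 × 2.929 = 17.2.
N_c = (17.2 − 1)/tan29.4° = 28.74.
Effective surcharge at the founding depth q = γ·D_f = 20.2 × 3 = 60.6 kPa.
q_ult = c·N_c·s_c + q·N_q + 0.5·γ·B·N_γ·s_γ
     = 9 × 28.744 × 1.07 + 60.6 × 17.196 + 0.5 × 20.2 × 3.8 × 20.5 × 0.93
     = 276.8 + 1042.1 + 731.71 = 2050.6 kPa.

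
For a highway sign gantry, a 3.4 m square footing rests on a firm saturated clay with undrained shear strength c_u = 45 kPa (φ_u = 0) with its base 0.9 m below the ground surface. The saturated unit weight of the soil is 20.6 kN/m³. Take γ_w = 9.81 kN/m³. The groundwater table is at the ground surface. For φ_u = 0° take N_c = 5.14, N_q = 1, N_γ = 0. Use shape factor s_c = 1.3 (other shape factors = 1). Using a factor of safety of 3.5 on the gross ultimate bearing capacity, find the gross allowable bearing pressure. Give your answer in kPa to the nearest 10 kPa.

With the water table at the surface the whole profile is submerged: γ' = 20.6 − 9.81 = 10.79 kN/m³, so q = γ'·D_f = 9.711 kPa.
q_ult = c·N_c·s_c + q·N_q
     = 45 × 5.14 × 1.3 + 9.711 × 1
     = 300.69 + 9.711 = 310.4 kPa.
q_all = 310.4 / 3.5 = 88.686 kPa.

q_all ≈ 90 kPa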